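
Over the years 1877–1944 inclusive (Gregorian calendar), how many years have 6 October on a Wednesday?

9

Track 6 October's weekday year by year (advancing +1, or +2 across a Feb 29):
  1877: Sat  1878: Sun (+1)  1879: Mon (+1)  1880: Wed (+2) ✓  1881: Thu (+1)
  1882: Fri (+1)  1883: Sat (+1)  1884: Mon (+2)  1885: Tue (+1)  1886: Wed (+1) ✓
  1887: Thu (+1)  1888: Sat (+2)  1889: Sun (+1)  1890: Mon (+1)  … (40 more years) …
  1931: Tue (+1)  1932: Thu (+2)  1933: Fri (+1)  1934: Sat (+1)  1935: Sun (+1)
  1936: Tue (+2)  1937: Wed (+1) ✓  1938: Thu (+1)  1939: Fri (+1)  1940: Sun (+2)
  1941: Mon (+1)  1942: Tue (+1)  1943: Wed (+1) ✓  1944: Fri (+2)
Wednesday years: 1880, 1886, 1897, 1909, 1915, 1920, 1926, 1937, 1943 — 9 in total.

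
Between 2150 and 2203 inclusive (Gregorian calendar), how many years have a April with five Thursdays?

16

April has 30 days; it has five Thursdays when Thursday falls among the first (month-length − 28) days — i.e. when April 1 is one of Thursday/Wednesday.
April 1 by year: 2150:Wed✓ 2151:Thu✓ 2152:Sat 2153:Sun 2154:Mon 2155:Tue 2156:Thu✓ 2157:Fri 2158:Sat 2159:Sun 2160:Tue 2161:Wed✓ 2162:Thu✓ 2163:Fri 2164:Sun …(24 more)… 2189:Wed✓ 2190:Thu✓ 2191:Fri 2192:Sun 2193:Mon 2194:Tue 2195:Wed✓ 2196:Fri 2197:Sat 2198:Sun 2199:Mon 2200:Tue 2201:Wed✓ 2202:Thu✓ 2203:Fri
Years with five Thursdays: 2150, 2151, 2156, 2161, 2162, 2167, 2172, 2173, 2178, 2179, 2184, 2189, 2190, 2195, 2201, 2202 → 16.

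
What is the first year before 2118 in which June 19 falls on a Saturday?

From one year to the next, a fixed date's weekday advances by 1, or by 2 when a Feb 29 lies between the two dates.
2118: June 19 is Sunday.
2117: Saturday (−1)
June 19 falls on a Saturday in 2117.

2117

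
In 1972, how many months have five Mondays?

A month of length L has five Mondays iff its first Monday is on day ≤ L−28 (so day 1–3 in a 31-day month, 1–2 in a 30-day month, day 1 in a leap February).
Checking each month of 1972: Jan starts Sat (31d) ✓; Feb starts Tue (29d); Mar starts Wed (31d); Apr starts Sat (30d); May starts Mon (31d) ✓; Jun starts Thu (30d); Jul starts Sat (31d) ✓; Aug starts Tue (31d); Sep starts Fri (30d); Oct starts Sun (31d) ✓; Nov starts Wed (30d); Dec starts Fri (31d).
Five-Monday months: January, May, July, October → 4.

4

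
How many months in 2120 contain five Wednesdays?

4

A month of length L has five Wednesdays iff its first Wednesday is on day ≤ L−28 (so day 1–3 in a 31-day month, 1–2 in a 30-day month, day 1 in a leap February).
Checking each month of 2120: Jan starts Mon (31d) ✓; Feb starts Thu (29d); Mar starts Fri (31d); Apr starts Mon (30d); May starts Wed (31d) ✓; Jun starts Sat (30d); Jul starts Mon (31d) ✓; Aug starts Thu (31d); Sep starts Sun (30d); Oct starts Tue (31d) ✓; Nov starts Fri (30d); Dec starts Sun (31d).
Five-Wednesday months: January, May, July, October → 4.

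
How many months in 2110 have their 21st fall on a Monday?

2

Check the 21st of each month of 2110: Jan 21: Tue, Feb 21: Fri, Mar 21: Fri, Apr 21: Mon, May 21: Wed, Jun 21: Sat, Jul 21: Mon, Aug 21: Thu, Sep 21: Sun, Oct 21: Tue, Nov 21: Fri, Dec 21: Sun.
Monday occurs in April, July — 2 months.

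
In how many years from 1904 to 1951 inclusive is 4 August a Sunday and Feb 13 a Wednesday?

5

Check each year's weekday for 4 August and Feb 13:
  1904: Thu/Sat  1905: Fri/Mon  1906: Sat/Tue  1907: Sun/Wed ✓  1908: Tue/Thu  1909: Wed/Sat  1910: Thu/Sun  1911: Fri/Mon  1912: Sun/Tue  1913: Mon/Thu  1914: Tue/Fri  1915: Wed/Sat  1916: Fri/Sun  1917: Sat/Tue  …(20 more)…  1938: Thu/Sun  1939: Fri/Mon  1940: Sun/Tue  1941: Mon/Thu  1942: Tue/Fri  1943: Wed/Sat  1944: Fri/Sun  1945: Sat/Tue  1946: Sun/Wed ✓  1947: Mon/Thu  1948: Wed/Fri  1949: Thu/Sun  1950: Fri/Mon  1951: Sat/Tue
Both conditions hold in: 1907, 1918, 1929, 1935, 1946 — 5.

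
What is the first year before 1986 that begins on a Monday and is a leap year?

1968

Jan 1 advances by 2 weekdays after a leap year and by 1 after a common year.
1986: Jan 1 is Wednesday.
1985: Tuesday
1984: Sunday (leap)
1983: Saturday
1982: Friday
1981: Thursday
1980: Tuesday (leap)
1979: Monday
1978: Sunday
1977: Saturday
1976: Thursday (leap)
1975: Wednesday
1974: Tuesday
1973: Monday
1972: Saturday (leap)
1971: Friday
1970: Thursday
1969: Wednesday
1968: Monday (leap)
1968 begins on a Monday and is a leap year.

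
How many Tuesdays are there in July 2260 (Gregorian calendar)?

5

July 2260 has 31 days and begins on Sunday.
The first Tuesday is July 3.
Tuesdays fall on 3, 10, 17, 24, 31 — that's 5.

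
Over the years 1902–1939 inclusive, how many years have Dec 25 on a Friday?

6

Track Dec 25's weekday year by year (advancing +1, or +2 across a Feb 29):
  1902: Thu  1903: Fri (+1) ✓  1904: Sun (+2)  1905: Mon (+1)  1906: Tue (+1)
  1907: Wed (+1)  1908: Fri (+2) ✓  1909: Sat (+1)  1910: Sun (+1)  1911: Mon (+1)
  1912: Wed (+2)  1913: Thu (+1)  1914: Fri (+1) ✓  1915: Sat (+1)  … (10 more years) …
  1926: Sat (+1)  1927: Sun (+1)  1928: Tue (+2)  1929: Wed (+1)  1930: Thu (+1)
  1931: Fri (+1) ✓  1932: Sun (+2)  1933: Mon (+1)  1934: Tue (+1)  1935: Wed (+1)
  1936: Fri (+2) ✓  1937: Sat (+1)  1938: Sun (+1)  1939: Mon (+1)
Friday years: 1903, 1908, 1914, 1925, 1931, 1936 — 6 in total.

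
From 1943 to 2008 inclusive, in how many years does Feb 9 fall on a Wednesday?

Track Feb 9's weekday year by year (advancing +1, or +2 across a Feb 29):
  1943: Tue  1944: Wed (+1) ✓  1945: Fri (+2)  1946: Sat (+1)  1947: Sun (+1)
  1948: Mon (+1)  1949: Wed (+2) ✓  1950: Thu (+1)  1951: Fri (+1)  1952: Sat (+1)
  1953: Mon (+2)  1954: Tue (+1)  1955: Wed (+1) ✓  1956: Thu (+1)  … (38 more years) …
  1995: Thu (+1)  1996: Fri (+1)  1997: Sun (+2)  1998: Mon (+1)  1999: Tue (+1)
  2000: Wed (+1) ✓  2001: Fri (+2)  2002: Sat (+1)  2003: Sun (+1)  2004: Mon (+1)
  2005: Wed (+2) ✓  2006: Thu (+1)  2007: Fri (+1)  2008: Sat (+1)
Wednesday years: 1944, 1949, 1955, 1966, 1972, 1977, 1983, 1994, 2000, 2005 — 10 in total.

10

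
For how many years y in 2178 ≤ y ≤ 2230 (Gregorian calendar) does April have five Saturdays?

April has 30 days; it has five Saturdays when Saturday falls among the first (month-length − 28) days — i.e. when April 1 is one of Saturday/Friday.
April 1 by year: 2178:Wed 2179:Thu 2180:Sat✓ 2181:Sun 2182:Mon 2183:Tue 2184:Thu 2185:Fri✓ 2186:Sat✓ 2187:Sun 2188:Tue 2189:Wed 2190:Thu 2191:Fri✓ 2192:Sun …(23 more)… 2216:Mon 2217:Tue 2218:Wed 2219:Thu 2220:Sat✓ 2221:Sun 2222:Mon 2223:Tue 2224:Thu 2225:Fri✓ 2226:Sat✓ 2227:Sun 2228:Tue 2229:Wed 2230:Thu
Years with five Saturdays: 2180, 2185, 2186, 2191, 2196, 2197, 2203, 2208, 2209, 2214, 2215, 2220, 2225, 2226 → 14.

14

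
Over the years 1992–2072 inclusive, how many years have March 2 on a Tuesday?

12

Track March 2's weekday year by year (advancing +1, or +2 across a Feb 29):
  1992: Mon  1993: Tue (+1) ✓  1994: Wed (+1)  1995: Thu (+1)  1996: Sat (+2)
  1997: Sun (+1)  1998: Mon (+1)  1999: Tue (+1) ✓  2000: Thu (+2)  2001: Fri (+1)
  2002: Sat (+1)  2003: Sun (+1)  2004: Tue (+2) ✓  2005: Wed (+1)  … (53 more years) …
  2059: Sun (+1)  2060: Tue (+2) ✓  2061: Wed (+1)  2062: Thu (+1)  2063: Fri (+1)
  2064: Sun (+2)  2065: Mon (+1)  2066: Tue (+1) ✓  2067: Wed (+1)  2068: Fri (+2)
  2069: Sat (+1)  2070: Sun (+1)  2071: Mon (+1)  2072: Wed (+2)
Tuesday years: 1993, 1999, 2004, 2010, 2021, 2027, 2032, 2038, 2049, 2055, 2060, 2066 — 12 in total.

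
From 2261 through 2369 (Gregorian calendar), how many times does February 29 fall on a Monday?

Leap years in 2261–2369: 26 of them.
Feb 29 weekday advances by 5 (mod 7) from one leap year to the next four years later (or differs when a century non-leap intervenes).
Leap-day weekdays: 2264:Mon✓ 2268:Sat 2272:Thu 2276:Tue 2280:Sun 2284:Fri 2288:Wed 2292:Mon✓ 2296:Sat 2304:Mon✓ 2308:Sat 2312:Thu 2316:Tue 2320:Sun 2324:Fri 2328:Wed 2332:Mon✓ 2336:Sat 2340:Thu 2344:Tue 2348:Sun 2352:Fri 2356:Wed 2360:Mon✓ 2364:Sat 2368:Thu
Monday: 2264, 2292, 2304, 2332, 2360 → 5.

5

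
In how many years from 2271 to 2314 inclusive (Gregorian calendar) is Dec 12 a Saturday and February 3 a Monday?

2

Check each year's weekday for Dec 12 and February 3:
  2271: Tue/Fri  2272: Thu/Sat  2273: Fri/Mon  2274: Sat/Tue  2275: Sun/Wed  2276: Tue/Thu  2277: Wed/Sat  2278: Thu/Sun  2279: Fri/Mon  2280: Sun/Tue  2281: Mon/Thu  2282: Tue/Fri  2283: Wed/Sat  2284: Fri/Sun  …(16 more)…  2301: Thu/Sun  2302: Fri/Mon  2303: Sat/Tue  2304: Mon/Wed  2305: Tue/Fri  2306: Wed/Sat  2307: Thu/Sun  2308: Sat/Mon ✓  2309: Sun/Wed  2310: Mon/Thu  2311: Tue/Fri  2312: Thu/Sat  2313: Fri/Mon  2314: Sat/Tue
Both conditions hold in: 2296, 2308 — 2.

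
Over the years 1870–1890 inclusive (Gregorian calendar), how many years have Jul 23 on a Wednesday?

Track Jul 23's weekday year by year (advancing +1, or +2 across a Feb 29):
  1870: Sat  1871: Sun (+1)  1872: Tue (+2)  1873: Wed (+1) ✓  1874: Thu (+1)
  1875: Fri (+1)  1876: Sun (+2)  1877: Mon (+1)  1878: Tue (+1)  1879: Wed (+1) ✓
  1880: Fri (+2)  1881: Sat (+1)  1882: Sun (+1)  1883: Mon (+1)  1884: Wed (+2) ✓
  1885: Thu (+1)  1886: Fri (+1)  1887: Sat (+1)  1888: Mon (+2)  1889: Tue (+1)
  1890: Wed (+1) ✓
Wednesday years: 1873, 1879, 1884, 1890 — 4 in total.

4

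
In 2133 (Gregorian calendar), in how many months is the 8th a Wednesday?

Check the 8th of each month of 2133: Jan 8: Thu, Feb 8: Sun, Mar 8: Sun, Apr 8: Wed, May 8: Fri, Jun 8: Mon, Jul 8: Wed, Aug 8: Sat, Sep 8: Tue, Oct 8: Thu, Nov 8: Sun, Dec 8: Tue.
Wednesday occurs in April, July — 2 months.

2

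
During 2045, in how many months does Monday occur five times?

4

A month of length L has five Mondays iff its first Monday is on day ≤ L−28 (so day 1–3 in a 31-day month, 1–2 in a 30-day month, day 1 in a leap February).
Checking each month of 2045: Jan starts Sun (31d) ✓; Feb starts Wed (28d); Mar starts Wed (31d); Apr starts Sat (30d); May starts Mon (31d) ✓; Jun starts Thu (30d); Jul starts Sat (31d) ✓; Aug starts Tue (31d); Sep starts Fri (30d); Oct starts Sun (31d) ✓; Nov starts Wed (30d); Dec starts Fri (31d).
Five-Monday months: January, May, July, October → 4.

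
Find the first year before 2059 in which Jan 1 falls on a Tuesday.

Jan 1 advances by 2 weekdays after a leap year and by 1 after a common year.
2059: Jan 1 is Wednesday.
2058: Tuesday
2058 begins on a Tuesday

2058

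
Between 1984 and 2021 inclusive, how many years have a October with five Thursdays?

October has 31 days; it has five Thursdays when Thursday falls among the first (month-length − 28) days — i.e. when October 1 is one of Thursday/Wednesday/Tuesday.
October 1 by year: 1984:Mon 1985:Tue✓ 1986:Wed✓ 1987:Thu✓ 1988:Sat 1989:Sun 1990:Mon 1991:Tue✓ 1992:Thu✓ 1993:Fri 1994:Sat 1995:Sun 1996:Tue✓ 1997:Wed✓ 1998:Thu✓ …(8 more)… 2007:Mon 2008:Wed✓ 2009:Thu✓ 2010:Fri 2011:Sat 2012:Mon 2013:Tue✓ 2014:Wed✓ 2015:Thu✓ 2016:Sat 2017:Sun 2018:Mon 2019:Tue✓ 2020:Thu✓ 2021:Fri
Years with five Thursdays: 1985, 1986, 1987, 1991, 1992, 1996, 1997, 1998, 2002, 2003, 2008, 2009, 2013, 2014, 2015, 2019, 2020 → 17.

17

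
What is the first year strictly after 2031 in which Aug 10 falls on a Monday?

From one year to the next, a fixed date's weekday advances by 1, or by 2 when a Feb 29 lies between the two dates.
2031: August 10 is Sunday.
2032: Tuesday (+2)
2033: Wednesday (+1)
2034: Thursday (+1)
2035: Friday (+1)
2036: Sunday (+2)
2037: Monday (+1)
Aug 10 falls on a Monday in 2037.

2037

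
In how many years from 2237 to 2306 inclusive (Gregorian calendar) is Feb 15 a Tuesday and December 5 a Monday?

7

Check each year's weekday for Feb 15 and December 5:
  2237: Wed/Tue  2238: Thu/Wed  2239: Fri/Thu  2240: Sat/Sat  2241: Mon/Sun  2242: Tue/Mon ✓  2243: Wed/Tue  2244: Thu/Thu  2245: Sat/Fri  2246: Sun/Sat  2247: Mon/Sun  2248: Tue/Tue  2249: Thu/Wed  2250: Fri/Thu  …(42 more)…  2293: Wed/Tue  2294: Thu/Wed  2295: Fri/Thu  2296: Sat/Sat  2297: Mon/Sun  2298: Tue/Mon ✓  2299: Wed/Tue  2300: Thu/Wed  2301: Fri/Thu  2302: Sat/Fri  2303: Sun/Sat  2304: Mon/Mon  2305: Wed/Tue  2306: Thu/Wed
Both conditions hold in: 2242, 2253, 2259, 2270, 2281, 2287, 2298 — 7.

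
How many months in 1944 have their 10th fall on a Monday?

Check the 10th of each month of 1944: Jan 10: Mon, Feb 10: Thu, Mar 10: Fri, Apr 10: Mon, May 10: Wed, Jun 10: Sat, Jul 10: Mon, Aug 10: Thu, Sep 10: Sun, Oct 10: Tue, Nov 10: Fri, Dec 10: Sun.
Monday occurs in January, April, July — 3 months.

3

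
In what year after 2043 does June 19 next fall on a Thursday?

2053

From one year to the next, a fixed date's weekday advances by 1, or by 2 when a Feb 29 lies between the two dates.
2043: June 19 is Friday.
2044: Sunday (+2)
2045: Monday (+1)
2046: Tuesday (+1)
2047: Wednesday (+1)
2048: Friday (+2)
2049: Saturday (+1)
2050: Sunday (+1)
2051: Monday (+1)
2052: Wednesday (+2)
2053: Thursday (+1)
June 19 falls on a Thursday in 2053.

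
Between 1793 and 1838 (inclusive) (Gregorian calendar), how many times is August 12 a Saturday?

Track August 12's weekday year by year (advancing +1, or +2 across a Feb 29):
  1793: Mon  1794: Tue (+1)  1795: Wed (+1)  1796: Fri (+2)  1797: Sat (+1) ✓
  1798: Sun (+1)  1799: Mon (+1)  1800: Tue (+1)  1801: Wed (+1)  1802: Thu (+1)
  1803: Fri (+1)  1804: Sun (+2)  1805: Mon (+1)  1806: Tue (+1)  … (18 more years) …
  1825: Fri (+1)  1826: Sat (+1) ✓  1827: Sun (+1)  1828: Tue (+2)  1829: Wed (+1)
  1830: Thu (+1)  1831: Fri (+1)  1832: Sun (+2)  1833: Mon (+1)  1834: Tue (+1)
  1835: Wed (+1)  1836: Fri (+2)  1837: Sat (+1) ✓  1838: Sun (+1)
Saturday years: 1797, 1809, 1815, 1820, 1826, 1837 — 6 in total.

6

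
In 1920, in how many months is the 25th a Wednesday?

2

Check the 25th of each month of 1920: Jan 25: Sun, Feb 25: Wed, Mar 25: Thu, Apr 25: Sun, May 25: Tue, Jun 25: Fri, Jul 25: Sun, Aug 25: Wed, Sep 25: Sat, Oct 25: Mon, Nov 25: Thu, Dec 25: Sat.
Wednesday occurs in February, August — 2 months.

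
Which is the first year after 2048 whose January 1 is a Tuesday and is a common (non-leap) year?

2058

Jan 1 advances by 2 weekdays after a leap year and by 1 after a common year.
2048: Jan 1 is Wednesday (leap).
2049: Friday
2050: Saturday
2051: Sunday
2052: Monday (leap)
2053: Wednesday
2054: Thursday
2055: Friday
2056: Saturday (leap)
2057: Monday
2058: Tuesday
2058 begins on a Tuesday and is a common year.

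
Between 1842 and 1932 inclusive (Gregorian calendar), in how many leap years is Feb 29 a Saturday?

3

Leap years in 1842–1932: 22 of them.
Feb 29 weekday advances by 5 (mod 7) from one leap year to the next four years later (or differs when a century non-leap intervenes).
Leap-day weekdays: 1844:Thu 1848:Tue 1852:Sun 1856:Fri 1860:Wed 1864:Mon 1868:Sat✓ 1872:Thu 1876:Tue 1880:Sun 1884:Fri 1888:Wed 1892:Mon 1896:Sat✓ 1904:Mon 1908:Sat✓ 1912:Thu 1916:Tue 1920:Sun 1924:Fri 1928:Wed 1932:Mon
Saturday: 1868, 1896, 1908 → 3.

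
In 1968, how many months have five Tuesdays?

5

A month of length L has five Tuesdays iff its first Tuesday is on day ≤ L−28 (so day 1–3 in a 31-day month, 1–2 in a 30-day month, day 1 in a leap February).
Checking each month of 1968: Jan starts Mon (31d) ✓; Feb starts Thu (29d); Mar starts Fri (31d); Apr starts Mon (30d) ✓; May starts Wed (31d); Jun starts Sat (30d); Jul starts Mon (31d) ✓; Aug starts Thu (31d); Sep starts Sun (30d); Oct starts Tue (31d) ✓; Nov starts Fri (30d); Dec starts Sun (31d) ✓.
Five-Tuesday months: January, April, July, October, December → 5.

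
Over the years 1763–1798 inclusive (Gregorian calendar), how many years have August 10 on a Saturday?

5

Track August 10's weekday year by year (advancing +1, or +2 across a Feb 29):
  1763: Wed  1764: Fri (+2)  1765: Sat (+1) ✓  1766: Sun (+1)  1767: Mon (+1)
  1768: Wed (+2)  1769: Thu (+1)  1770: Fri (+1)  1771: Sat (+1) ✓  1772: Mon (+2)
  1773: Tue (+1)  1774: Wed (+1)  1775: Thu (+1)  1776: Sat (+2) ✓  … (8 more years) …
  1785: Wed (+1)  1786: Thu (+1)  1787: Fri (+1)  1788: Sun (+2)  1789: Mon (+1)
  1790: Tue (+1)  1791: Wed (+1)  1792: Fri (+2)  1793: Sat (+1) ✓  1794: Sun (+1)
  1795: Mon (+1)  1796: Wed (+2)  1797: Thu (+1)  1798: Fri (+1)
Saturday years: 1765, 1771, 1776, 1782, 1793 — 5 in total.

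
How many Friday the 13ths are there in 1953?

3

Check the 13th of each month of 1953: Jan 13: Tue, Feb 13: Fri, Mar 13: Fri, Apr 13: Mon, May 13: Wed, Jun 13: Sat, Jul 13: Mon, Aug 13: Thu, Sep 13: Sun, Oct 13: Tue, Nov 13: Fri, Dec 13: Sun.
Friday occurs in February, March, November — 3 months.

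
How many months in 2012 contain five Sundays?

5

A month of length L has five Sundays iff its first Sunday is on day ≤ L−28 (so day 1–3 in a 31-day month, 1–2 in a 30-day month, day 1 in a leap February).
Checking each month of 2012: Jan starts Sun (31d) ✓; Feb starts Wed (29d); Mar starts Thu (31d); Apr starts Sun (30d) ✓; May starts Tue (31d); Jun starts Fri (30d); Jul starts Sun (31d) ✓; Aug starts Wed (31d); Sep starts Sat (30d) ✓; Oct starts Mon (31d); Nov starts Thu (30d); Dec starts Sat (31d) ✓.
Five-Sunday months: January, April, July, September, December → 5.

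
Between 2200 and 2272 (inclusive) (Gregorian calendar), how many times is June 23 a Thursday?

Track June 23's weekday year by year (advancing +1, or +2 across a Feb 29):
  2200: Mon  2201: Tue (+1)  2202: Wed (+1)  2203: Thu (+1) ✓  2204: Sat (+2)
  2205: Sun (+1)  2206: Mon (+1)  2207: Tue (+1)  2208: Thu (+2) ✓  2209: Fri (+1)
  2210: Sat (+1)  2211: Sun (+1)  2212: Tue (+2)  2213: Wed (+1)  … (45 more years) …
  2259: Thu (+1) ✓  2260: Sat (+2)  2261: Sun (+1)  2262: Mon (+1)  2263: Tue (+1)
  2264: Thu (+2) ✓  2265: Fri (+1)  2266: Sat (+1)  2267: Sun (+1)  2268: Tue (+2)
  2269: Wed (+1)  2270: Thu (+1) ✓  2271: Fri (+1)  2272: Sun (+2)
Thursday years: 2203, 2208, 2214, 2225, 2231, 2236, 2242, 2253, 2259, 2264, 2270 — 11 in total.

11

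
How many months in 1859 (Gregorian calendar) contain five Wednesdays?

4

A month of length L has five Wednesdays iff its first Wednesday is on day ≤ L−28 (so day 1–3 in a 31-day month, 1–2 in a 30-day month, day 1 in a leap February).
Checking each month of 1859: Jan starts Sat (31d); Feb starts Tue (28d); Mar starts Tue (31d) ✓; Apr starts Fri (30d); May starts Sun (31d); Jun starts Wed (30d) ✓; Jul starts Fri (31d); Aug starts Mon (31d) ✓; Sep starts Thu (30d); Oct starts Sat (31d); Nov starts Tue (30d) ✓; Dec starts Thu (31d).
Five-Wednesday months: March, June, August, November → 4.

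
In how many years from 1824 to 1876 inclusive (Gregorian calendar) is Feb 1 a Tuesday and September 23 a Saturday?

2

Check each year's weekday for Feb 1 and September 23:
  1824: Sun/Thu  1825: Tue/Fri  1826: Wed/Sat  1827: Thu/Sun  1828: Fri/Tue  1829: Sun/Wed  1830: Mon/Thu  1831: Tue/Fri  1832: Wed/Sun  1833: Fri/Mon  1834: Sat/Tue  1835: Sun/Wed  1836: Mon/Fri  1837: Wed/Sat  …(25 more)…  1863: Sun/Wed  1864: Mon/Fri  1865: Wed/Sat  1866: Thu/Sun  1867: Fri/Mon  1868: Sat/Wed  1869: Mon/Thu  1870: Tue/Fri  1871: Wed/Sat  1872: Thu/Mon  1873: Sat/Tue  1874: Sun/Wed  1875: Mon/Thu  1876: Tue/Sat ✓
Both conditions hold in: 1848, 1876 — 2.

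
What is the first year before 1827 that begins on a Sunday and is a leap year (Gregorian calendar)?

Jan 1 advances by 2 weekdays after a leap year and by 1 after a common year.
1827: Jan 1 is Monday.
1826: Sunday
1825: Saturday
1824: Thursday (leap)
1823: Wednesday
1822: Tuesday
1821: Monday
1820: Saturday (leap)
1819: Friday
1818: Thursday
1817: Wednesday
1816: Monday (leap)
1815: Sunday
1814: Saturday
1813: Friday
1812: Wednesday (leap)
1811: Tuesday
1810: Monday
1809: Sunday
1808: Friday (leap)
1807: Thursday
1806: Wednesday
1805: Tuesday
1804: Sunday (leap)
1804 begins on a Sunday and is a leap year.

1804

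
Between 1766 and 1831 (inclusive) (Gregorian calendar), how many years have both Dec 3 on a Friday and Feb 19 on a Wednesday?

Check each year's weekday for Dec 3 and Feb 19:
  1766: Wed/Wed  1767: Thu/Thu  1768: Sat/Fri  1769: Sun/Sun  1770: Mon/Mon  1771: Tue/Tue  1772: Thu/Wed  1773: Fri/Fri  1774: Sat/Sat  1775: Sun/Sun  1776: Tue/Mon  1777: Wed/Wed  1778: Thu/Thu  1779: Fri/Fri  …(38 more)…  1818: Thu/Thu  1819: Fri/Fri  1820: Sun/Sat  1821: Mon/Mon  1822: Tue/Tue  1823: Wed/Wed  1824: Fri/Thu  1825: Sat/Sat  1826: Sun/Sun  1827: Mon/Mon  1828: Wed/Tue  1829: Thu/Thu  1830: Fri/Fri  1831: Sat/Sat
Both conditions hold in: no year — 0.

0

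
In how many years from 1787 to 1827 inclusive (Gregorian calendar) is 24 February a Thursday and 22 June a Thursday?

1

Check each year's weekday for 24 February and 22 June:
  1787: Sat/Fri  1788: Sun/Sun  1789: Tue/Mon  1790: Wed/Tue  1791: Thu/Wed  1792: Fri/Fri  1793: Sun/Sat  1794: Mon/Sun  1795: Tue/Mon  1796: Wed/Wed  1797: Fri/Thu  1798: Sat/Fri  1799: Sun/Sat  1800: Mon/Sun  …(13 more)…  1814: Thu/Wed  1815: Fri/Thu  1816: Sat/Sat  1817: Mon/Sun  1818: Tue/Mon  1819: Wed/Tue  1820: Thu/Thu ✓  1821: Sat/Fri  1822: Sun/Sat  1823: Mon/Sun  1824: Tue/Tue  1825: Thu/Wed  1826: Fri/Thu  1827: Sat/Fri
Both conditions hold in: 1820 — 1.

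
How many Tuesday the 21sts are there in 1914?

Check the 21st of each month of 1914: Jan 21: Wed, Feb 21: Sat, Mar 21: Sat, Apr 21: Tue, May 21: Thu, Jun 21: Sun, Jul 21: Tue, Aug 21: Fri, Sep 21: Mon, Oct 21: Wed, Nov 21: Sat, Dec 21: Mon.
Tuesday occurs in April, July — 2 months.

2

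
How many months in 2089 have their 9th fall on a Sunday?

Check the 9th of each month of 2089: Jan 9: Sun, Feb 9: Wed, Mar 9: Wed, Apr 9: Sat, May 9: Mon, Jun 9: Thu, Jul 9: Sat, Aug 9: Tue, Sep 9: Fri, Oct 9: Sun, Nov 9: Wed, Dec 9: Fri.
Sunday occurs in January, October — 2 months.

2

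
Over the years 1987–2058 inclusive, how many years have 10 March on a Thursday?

Track 10 March's weekday year by year (advancing +1, or +2 across a Feb 29):
  1987: Tue  1988: Thu (+2) ✓  1989: Fri (+1)  1990: Sat (+1)  1991: Sun (+1)
  1992: Tue (+2)  1993: Wed (+1)  1994: Thu (+1) ✓  1995: Fri (+1)  1996: Sun (+2)
  1997: Mon (+1)  1998: Tue (+1)  1999: Wed (+1)  2000: Fri (+2)  … (44 more years) …
  2045: Fri (+1)  2046: Sat (+1)  2047: Sun (+1)  2048: Tue (+2)  2049: Wed (+1)
  2050: Thu (+1) ✓  2051: Fri (+1)  2052: Sun (+2)  2053: Mon (+1)  2054: Tue (+1)
  2055: Wed (+1)  2056: Fri (+2)  2057: Sat (+1)  2058: Sun (+1)
Thursday years: 1988, 1994, 2005, 2011, 2016, 2022, 2033, 2039, 2044, 2050 — 10 in total.

10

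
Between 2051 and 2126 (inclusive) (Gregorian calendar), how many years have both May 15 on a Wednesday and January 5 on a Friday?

3

Check each year's weekday for May 15 and January 5:
  2051: Mon/Thu  2052: Wed/Fri ✓  2053: Thu/Sun  2054: Fri/Mon  2055: Sat/Tue  2056: Mon/Wed  2057: Tue/Fri  2058: Wed/Sat  2059: Thu/Sun  2060: Sat/Mon  2061: Sun/Wed  2062: Mon/Thu  2063: Tue/Fri  2064: Thu/Sat  …(48 more)…  2113: Mon/Thu  2114: Tue/Fri  2115: Wed/Sat  2116: Fri/Sun  2117: Sat/Tue  2118: Sun/Wed  2119: Mon/Thu  2120: Wed/Fri ✓  2121: Thu/Sun  2122: Fri/Mon  2123: Sat/Tue  2124: Mon/Wed  2125: Tue/Fri  2126: Wed/Sat
Both conditions hold in: 2052, 2080, 2120 — 3.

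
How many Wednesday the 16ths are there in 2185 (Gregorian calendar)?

3

Check the 16th of each month of 2185: Jan 16: Sun, Feb 16: Wed, Mar 16: Wed, Apr 16: Sat, May 16: Mon, Jun 16: Thu, Jul 16: Sat, Aug 16: Tue, Sep 16: Fri, Oct 16: Sun, Nov 16: Wed, Dec 16: Fri.
Wednesday occurs in February, March, November — 3 months.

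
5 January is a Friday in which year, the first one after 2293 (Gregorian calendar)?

From one year to the next, a fixed date's weekday advances by 1, or by 2 when a Feb 29 lies between the two dates.
2293: January 5 is Thursday.
2294: Friday (+1)
5 January falls on a Friday in 2294.

2294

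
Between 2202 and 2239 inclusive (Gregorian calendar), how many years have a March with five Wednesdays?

16

March has 31 days; it has five Wednesdays when Wednesday falls among the first (month-length − 28) days — i.e. when March 1 is one of Wednesday/Tuesday/Monday.
March 1 by year: 2202:Mon✓ 2203:Tue✓ 2204:Thu 2205:Fri 2206:Sat 2207:Sun 2208:Tue✓ 2209:Wed✓ 2210:Thu 2211:Fri 2212:Sun 2213:Mon✓ 2214:Tue✓ 2215:Wed✓ 2216:Fri …(8 more)… 2225:Tue✓ 2226:Wed✓ 2227:Thu 2228:Sat 2229:Sun 2230:Mon✓ 2231:Tue✓ 2232:Thu 2233:Fri 2234:Sat 2235:Sun 2236:Tue✓ 2237:Wed✓ 2238:Thu 2239:Fri
Years with five Wednesdays: 2202, 2203, 2208, 2209, 2213, 2214, 2215, 2219, 2220, 2224, 2225, 2226, 2230, 2231, 2236, 2237 → 16.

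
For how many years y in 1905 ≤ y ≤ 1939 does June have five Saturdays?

June has 30 days; it has five Saturdays when Saturday falls among the first (month-length − 28) days — i.e. when June 1 is one of Saturday/Friday.
June 1 by year: 1905:Thu 1906:Fri✓ 1907:Sat✓ 1908:Mon 1909:Tue 1910:Wed 1911:Thu 1912:Sat✓ 1913:Sun 1914:Mon 1915:Tue 1916:Thu 1917:Fri✓ 1918:Sat✓ 1919:Sun …(5 more)… 1925:Mon 1926:Tue 1927:Wed 1928:Fri✓ 1929:Sat✓ 1930:Sun 1931:Mon 1932:Wed 1933:Thu 1934:Fri✓ 1935:Sat✓ 1936:Mon 1937:Tue 1938:Wed 1939:Thu
Years with five Saturdays: 1906, 1907, 1912, 1917, 1918, 1923, 1928, 1929, 1934, 1935 → 10.

10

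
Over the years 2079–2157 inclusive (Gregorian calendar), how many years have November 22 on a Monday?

12

Track November 22's weekday year by year (advancing +1, or +2 across a Feb 29):
  2079: Wed  2080: Fri (+2)  2081: Sat (+1)  2082: Sun (+1)  2083: Mon (+1) ✓
  2084: Wed (+2)  2085: Thu (+1)  2086: Fri (+1)  2087: Sat (+1)  2088: Mon (+2) ✓
  2089: Tue (+1)  2090: Wed (+1)  2091: Thu (+1)  2092: Sat (+2)  … (51 more years) …
  2144: Sun (+2)  2145: Mon (+1) ✓  2146: Tue (+1)  2147: Wed (+1)  2148: Fri (+2)
  2149: Sat (+1)  2150: Sun (+1)  2151: Mon (+1) ✓  2152: Wed (+2)  2153: Thu (+1)
  2154: Fri (+1)  2155: Sat (+1)  2156: Mon (+2) ✓  2157: Tue (+1)
Monday years: 2083, 2088, 2094, 2100, 2106, 2117, 2123, 2128, 2134, 2145, 2151, 2156 — 12 in total.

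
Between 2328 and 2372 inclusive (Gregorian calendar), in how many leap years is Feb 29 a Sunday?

1

Leap years in 2328–2372: 12 of them.
Feb 29 weekday advances by 5 (mod 7) from one leap year to the next four years later (or differs when a century non-leap intervenes).
Leap-day weekdays: 2328:Wed 2332:Mon 2336:Sat 2340:Thu 2344:Tue 2348:Sun✓ 2352:Fri 2356:Wed 2360:Mon 2364:Sat 2368:Thu 2372:Tue
Sunday: 2348 → 1.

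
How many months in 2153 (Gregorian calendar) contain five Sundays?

A month of length L has five Sundays iff its first Sunday is on day ≤ L−28 (so day 1–3 in a 31-day month, 1–2 in a 30-day month, day 1 in a leap February).
Checking each month of 2153: Jan starts Mon (31d); Feb starts Thu (28d); Mar starts Thu (31d); Apr starts Sun (30d) ✓; May starts Tue (31d); Jun starts Fri (30d); Jul starts Sun (31d) ✓; Aug starts Wed (31d); Sep starts Sat (30d) ✓; Oct starts Mon (31d); Nov starts Thu (30d); Dec starts Sat (31d) ✓.
Five-Sunday months: April, July, September, December → 4.

4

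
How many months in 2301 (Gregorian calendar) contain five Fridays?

A month of length L has five Fridays iff its first Friday is on day ≤ L−28 (so day 1–3 in a 31-day month, 1–2 in a 30-day month, day 1 in a leap February).
Checking each month of 2301: Jan starts Tue (31d); Feb starts Fri (28d); Mar starts Fri (31d) ✓; Apr starts Mon (30d); May starts Wed (31d) ✓; Jun starts Sat (30d); Jul starts Mon (31d); Aug starts Thu (31d) ✓; Sep starts Sun (30d); Oct starts Tue (31d); Nov starts Fri (30d) ✓; Dec starts Sun (31d).
Five-Friday months: March, May, August, November → 4.

4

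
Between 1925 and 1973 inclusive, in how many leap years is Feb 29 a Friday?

Leap years in 1925–1973: 12 of them.
Feb 29 weekday advances by 5 (mod 7) from one leap year to the next four years later (or differs when a century non-leap intervenes).
Leap-day weekdays: 1928:Wed 1932:Mon 1936:Sat 1940:Thu 1944:Tue 1948:Sun 1952:Fri✓ 1956:Wed 1960:Mon 1964:Sat 1968:Thu 1972:Tue
Friday: 1952 → 1.

1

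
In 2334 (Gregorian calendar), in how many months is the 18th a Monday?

1

Check the 18th of each month of 2334: Jan 18: Thu, Feb 18: Sun, Mar 18: Sun, Apr 18: Wed, May 18: Fri, Jun 18: Mon, Jul 18: Wed, Aug 18: Sat, Sep 18: Tue, Oct 18: Thu, Nov 18: Sun, Dec 18: Tue.
Monday occurs in June — 1 month.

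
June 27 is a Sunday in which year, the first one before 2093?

From one year to the next, a fixed date's weekday advances by 1, or by 2 when a Feb 29 lies between the two dates.
2093: June 27 is Saturday.
2092: Friday (−1)
2091: Wednesday (−2)
2090: Tuesday (−1)
2089: Monday (−1)
2088: Sunday (−1)
June 27 falls on a Sunday in 2088.

2088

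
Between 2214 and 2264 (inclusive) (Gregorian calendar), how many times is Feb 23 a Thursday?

7

Track Feb 23's weekday year by year (advancing +1, or +2 across a Feb 29):
  2214: Wed  2215: Thu (+1) ✓  2216: Fri (+1)  2217: Sun (+2)  2218: Mon (+1)
  2219: Tue (+1)  2220: Wed (+1)  2221: Fri (+2)  2222: Sat (+1)  2223: Sun (+1)
  2224: Mon (+1)  2225: Wed (+2)  2226: Thu (+1) ✓  2227: Fri (+1)  … (23 more years) …
  2251: Sun (+1)  2252: Mon (+1)  2253: Wed (+2)  2254: Thu (+1) ✓  2255: Fri (+1)
  2256: Sat (+1)  2257: Mon (+2)  2258: Tue (+1)  2259: Wed (+1)  2260: Thu (+1) ✓
  2261: Sat (+2)  2262: Sun (+1)  2263: Mon (+1)  2264: Tue (+1)
Thursday years: 2215, 2226, 2232, 2237, 2243, 2254, 2260 — 7 in total.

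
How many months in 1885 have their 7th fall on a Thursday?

1

Check the 7th of each month of 1885: Jan 7: Wed, Feb 7: Sat, Mar 7: Sat, Apr 7: Tue, May 7: Thu, Jun 7: Sun, Jul 7: Tue, Aug 7: Fri, Sep 7: Mon, Oct 7: Wed, Nov 7: Sat, Dec 7: Mon.
Thursday occurs in May — 1 month.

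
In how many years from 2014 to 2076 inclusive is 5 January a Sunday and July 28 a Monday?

Check each year's weekday for 5 January and July 28:
  2014: Sun/Mon ✓  2015: Mon/Tue  2016: Tue/Thu  2017: Thu/Fri  2018: Fri/Sat  2019: Sat/Sun  2020: Sun/Tue  2021: Tue/Wed  2022: Wed/Thu  2023: Thu/Fri  2024: Fri/Sun  2025: Sun/Mon ✓  2026: Mon/Tue  2027: Tue/Wed  …(35 more)…  2063: Fri/Sat  2064: Sat/Mon  2065: Mon/Tue  2066: Tue/Wed  2067: Wed/Thu  2068: Thu/Sat  2069: Sat/Sun  2070: Sun/Mon ✓  2071: Mon/Tue  2072: Tue/Thu  2073: Thu/Fri  2074: Fri/Sat  2075: Sat/Sun  2076: Sun/Tue
Both conditions hold in: 2014, 2025, 2031, 2042, 2053, 2059, 2070 — 7.

7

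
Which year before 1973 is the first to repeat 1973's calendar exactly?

Two years share a calendar iff Jan 1 falls on the same weekday and both are leap or both are common. 1973: Jan 1 is Monday, common year.
1972: Jan 1 Saturday, leap
1971: Jan 1 Friday, common
1970: Jan 1 Thursday, common
1969: Jan 1 Wednesday, common
1968: Jan 1 Monday, leap
1967: Jan 1 Sunday, common
1966: Jan 1 Saturday, common
1965: Jan 1 Friday, common
1964: Jan 1 Wednesday, leap
1963: Jan 1 Tuesday, common
1962: Jan 1 Monday, common
1962 matches on both conditions.

1962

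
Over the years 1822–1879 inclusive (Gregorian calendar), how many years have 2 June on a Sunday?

9

Track 2 June's weekday year by year (advancing +1, or +2 across a Feb 29):
  1822: Sun ✓  1823: Mon (+1)  1824: Wed (+2)  1825: Thu (+1)  1826: Fri (+1)
  1827: Sat (+1)  1828: Mon (+2)  1829: Tue (+1)  1830: Wed (+1)  1831: Thu (+1)
  1832: Sat (+2)  1833: Sun (+1) ✓  1834: Mon (+1)  1835: Tue (+1)  … (30 more years) …
  1866: Sat (+1)  1867: Sun (+1) ✓  1868: Tue (+2)  1869: Wed (+1)  1870: Thu (+1)
  1871: Fri (+1)  1872: Sun (+2) ✓  1873: Mon (+1)  1874: Tue (+1)  1875: Wed (+1)
  1876: Fri (+2)  1877: Sat (+1)  1878: Sun (+1) ✓  1879: Mon (+1)
Sunday years: 1822, 1833, 1839, 1844, 1850, 1861, 1867, 1872, 1878 — 9 in total.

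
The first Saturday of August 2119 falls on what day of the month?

August 1, 2119 is a Tuesday, so the first Saturday is the 5th.
The first Saturday is 5 + 0 = 5.

5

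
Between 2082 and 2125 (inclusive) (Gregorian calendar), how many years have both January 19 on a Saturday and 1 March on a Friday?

4

Check each year's weekday for January 19 and 1 March:
  2082: Mon/Sun  2083: Tue/Mon  2084: Wed/Wed  2085: Fri/Thu  2086: Sat/Fri ✓  2087: Sun/Sat  2088: Mon/Mon  2089: Wed/Tue  2090: Thu/Wed  2091: Fri/Thu  2092: Sat/Sat  2093: Mon/Sun  2094: Tue/Mon  2095: Wed/Tue  …(16 more)…  2112: Tue/Tue  2113: Thu/Wed  2114: Fri/Thu  2115: Sat/Fri ✓  2116: Sun/Sun  2117: Tue/Mon  2118: Wed/Tue  2119: Thu/Wed  2120: Fri/Fri  2121: Sun/Sat  2122: Mon/Sun  2123: Tue/Mon  2124: Wed/Wed  2125: Fri/Thu
Both conditions hold in: 2086, 2097, 2109, 2115 — 4.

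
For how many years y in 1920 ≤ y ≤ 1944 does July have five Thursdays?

July has 31 days; it has five Thursdays when Thursday falls among the first (month-length − 28) days — i.e. when July 1 is one of Thursday/Wednesday/Tuesday.
July 1 by year: 1920:Thu✓ 1921:Fri 1922:Sat 1923:Sun 1924:Tue✓ 1925:Wed✓ 1926:Thu✓ 1927:Fri 1928:Sun 1929:Mon 1930:Tue✓ 1931:Wed✓ 1932:Fri 1933:Sat 1934:Sun 1935:Mon 1936:Wed✓ 1937:Thu✓ 1938:Fri 1939:Sat 1940:Mon 1941:Tue✓ 1942:Wed✓ 1943:Thu✓ 1944:Sat
Years with five Thursdays: 1920, 1924, 1925, 1926, 1930, 1931, 1936, 1937, 1941, 1942, 1943 → 11.

11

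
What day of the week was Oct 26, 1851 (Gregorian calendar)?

Sunday

January 1, 1851 is a Wednesday.
October 26 is day 299 of the year, i.e. 298 days after Jan 1.
298 mod 7 = 4, so advance 4 weekdays from Wednesday: Sunday.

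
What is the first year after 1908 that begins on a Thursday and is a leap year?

Jan 1 advances by 2 weekdays after a leap year and by 1 after a common year.
1908: Jan 1 is Wednesday (leap).
1909: Friday
1910: Saturday
1911: Sunday
1912: Monday (leap)
1913: Wednesday
1914: Thursday
1915: Friday
1916: Saturday (leap)
1917: Monday
1918: Tuesday
1919: Wednesday
1920: Thursday (leap)
1920 begins on a Thursday and is a leap year.

1920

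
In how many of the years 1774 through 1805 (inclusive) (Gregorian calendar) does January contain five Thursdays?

14

January has 31 days; it has five Thursdays when Thursday falls among the first (month-length − 28) days — i.e. when January 1 is one of Thursday/Wednesday/Tuesday.
January 1 by year: 1774:Sat 1775:Sun 1776:Mon 1777:Wed✓ 1778:Thu✓ 1779:Fri 1780:Sat 1781:Mon 1782:Tue✓ 1783:Wed✓ 1784:Thu✓ 1785:Sat 1786:Sun 1787:Mon 1788:Tue✓ 1789:Thu✓ 1790:Fri 1791:Sat 1792:Sun 1793:Tue✓ 1794:Wed✓ 1795:Thu✓ 1796:Fri 1797:Sun 1798:Mon 1799:Tue✓ 1800:Wed✓ 1801:Thu✓ 1802:Fri 1803:Sat 1804:Sun 1805:Tue✓
Years with five Thursdays: 1777, 1778, 1782, 1783, 1784, 1788, 1789, 1793, 1794, 1795, 1799, 1800, 1801, 1805 → 14.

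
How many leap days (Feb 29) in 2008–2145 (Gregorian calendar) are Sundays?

Leap years in 2008–2145: 34 of them.
Feb 29 weekday advances by 5 (mod 7) from one leap year to the next four years later (or differs when a century non-leap intervenes).
Leap-day weekdays: 2008:Fri 2012:Wed 2016:Mon 2020:Sat 2024:Thu 2028:Tue 2032:Sun✓ 2036:Fri 2040:Wed 2044:Mon 2048:Sat 2052:Thu 2056:Tue …(8 more)… 2092:Fri 2096:Wed 2104:Fri 2108:Wed 2112:Mon 2116:Sat 2120:Thu 2124:Tue 2128:Sun✓ 2132:Fri 2136:Wed 2140:Mon 2144:Sat
Sunday: 2032, 2060, 2088, 2128 → 4.

4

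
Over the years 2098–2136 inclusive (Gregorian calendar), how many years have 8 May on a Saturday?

Track 8 May's weekday year by year (advancing +1, or +2 across a Feb 29):
  2098: Thu  2099: Fri (+1)  2100: Sat (+1) ✓  2101: Sun (+1)  2102: Mon (+1)
  2103: Tue (+1)  2104: Thu (+2)  2105: Fri (+1)  2106: Sat (+1) ✓  2107: Sun (+1)
  2108: Tue (+2)  2109: Wed (+1)  2110: Thu (+1)  2111: Fri (+1)  … (11 more years) …
  2123: Sat (+1) ✓  2124: Mon (+2)  2125: Tue (+1)  2126: Wed (+1)  2127: Thu (+1)
  2128: Sat (+2) ✓  2129: Sun (+1)  2130: Mon (+1)  2131: Tue (+1)  2132: Thu (+2)
  2133: Fri (+1)  2134: Sat (+1) ✓  2135: Sun (+1)  2136: Tue (+2)
Saturday years: 2100, 2106, 2117, 2123, 2128, 2134 — 6 in total.

6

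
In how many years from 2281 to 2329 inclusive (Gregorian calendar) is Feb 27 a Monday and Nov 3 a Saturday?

2

Check each year's weekday for Feb 27 and Nov 3:
  2281: Sun/Thu  2282: Mon/Fri  2283: Tue/Sat  2284: Wed/Mon  2285: Fri/Tue  2286: Sat/Wed  2287: Sun/Thu  2288: Mon/Sat ✓  2289: Wed/Sun  2290: Thu/Mon  2291: Fri/Tue  2292: Sat/Thu  2293: Mon/Fri  2294: Tue/Sat  …(21 more)…  2316: Sun/Fri  2317: Tue/Sat  2318: Wed/Sun  2319: Thu/Mon  2320: Fri/Wed  2321: Sun/Thu  2322: Mon/Fri  2323: Tue/Sat  2324: Wed/Mon  2325: Fri/Tue  2326: Sat/Wed  2327: Sun/Thu  2328: Mon/Sat ✓  2329: Wed/Sun
Both conditions hold in: 2288, 2328 — 2.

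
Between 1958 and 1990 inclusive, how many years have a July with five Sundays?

July has 31 days; it has five Sundays when Sunday falls among the first (month-length − 28) days — i.e. when July 1 is one of Sunday/Saturday/Friday.
July 1 by year: 1958:Tue 1959:Wed 1960:Fri✓ 1961:Sat✓ 1962:Sun✓ 1963:Mon 1964:Wed 1965:Thu 1966:Fri✓ 1967:Sat✓ 1968:Mon 1969:Tue 1970:Wed 1971:Thu 1972:Sat✓ …(3 more)… 1976:Thu 1977:Fri✓ 1978:Sat✓ 1979:Sun✓ 1980:Tue 1981:Wed 1982:Thu 1983:Fri✓ 1984:Sun✓ 1985:Mon 1986:Tue 1987:Wed 1988:Fri✓ 1989:Sat✓ 1990:Sun✓
Years with five Sundays: 1960, 1961, 1962, 1966, 1967, 1972, 1973, 1977, 1978, 1979, 1983, 1984, 1988, 1989, 1990 → 15.

15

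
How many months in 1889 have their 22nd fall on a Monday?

Check the 22nd of each month of 1889: Jan 22: Tue, Feb 22: Fri, Mar 22: Fri, Apr 22: Mon, May 22: Wed, Jun 22: Sat, Jul 22: Mon, Aug 22: Thu, Sep 22: Sun, Oct 22: Tue, Nov 22: Fri, Dec 22: Sun.
Monday occurs in April, July — 2 months.

2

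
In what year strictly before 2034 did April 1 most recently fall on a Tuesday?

From one year to the next, a fixed date's weekday advances by 1, or by 2 when a Feb 29 lies between the two dates.
2034: April 1 is Saturday.
2033: Friday (−1)
2032: Thursday (−1)
2031: Tuesday (−2)
April 1 falls on a Tuesday in 2031.

2031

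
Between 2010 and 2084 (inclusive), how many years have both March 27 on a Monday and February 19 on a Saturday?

Check each year's weekday for March 27 and February 19:
  2010: Sat/Fri  2011: Sun/Sat  2012: Tue/Sun  2013: Wed/Tue  2014: Thu/Wed  2015: Fri/Thu  2016: Sun/Fri  2017: Mon/Sun  2018: Tue/Mon  2019: Wed/Tue  2020: Fri/Wed  2021: Sat/Fri  2022: Sun/Sat  2023: Mon/Sun  …(47 more)…  2071: Fri/Thu  2072: Sun/Fri  2073: Mon/Sun  2074: Tue/Mon  2075: Wed/Tue  2076: Fri/Wed  2077: Sat/Fri  2078: Sun/Sat  2079: Mon/Sun  2080: Wed/Mon  2081: Thu/Wed  2082: Fri/Thu  2083: Sat/Fri  2084: Mon/Sat ✓
Both conditions hold in: 2028, 2056, 2084 — 3.

3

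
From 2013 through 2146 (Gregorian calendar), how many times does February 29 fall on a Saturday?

Leap years in 2013–2146: 32 of them.
Feb 29 weekday advances by 5 (mod 7) from one leap year to the next four years later (or differs when a century non-leap intervenes).
Leap-day weekdays: 2016:Mon 2020:Sat✓ 2024:Thu 2028:Tue 2032:Sun 2036:Fri 2040:Wed 2044:Mon 2048:Sat✓ 2052:Thu 2056:Tue 2060:Sun 2064:Fri …(6 more)… 2092:Fri 2096:Wed 2104:Fri 2108:Wed 2112:Mon 2116:Sat✓ 2120:Thu 2124:Tue 2128:Sun 2132:Fri 2136:Wed 2140:Mon 2144:Sat✓
Saturday: 2020, 2048, 2076, 2116, 2144 → 5.

5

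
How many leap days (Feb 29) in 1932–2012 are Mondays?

Leap years in 1932–2012: 21 of them.
Feb 29 weekday advances by 5 (mod 7) from one leap year to the next four years later (or differs when a century non-leap intervenes).
Leap-day weekdays: 1932:Mon✓ 1936:Sat 1940:Thu 1944:Tue 1948:Sun 1952:Fri 1956:Wed 1960:Mon✓ 1964:Sat 1968:Thu 1972:Tue 1976:Sun 1980:Fri 1984:Wed 1988:Mon✓ 1992:Sat 1996:Thu 2000:Tue 2004:Sun 2008:Fri 2012:Wed
Monday: 1932, 1960, 1988 → 3.

3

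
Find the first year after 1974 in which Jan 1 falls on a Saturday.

Jan 1 advances by 2 weekdays after a leap year and by 1 after a common year.
1974: Jan 1 is Tuesday.
1975: Wednesday
1976: Thursday (leap)
1977: Saturday
1977 begins on a Saturday

1977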